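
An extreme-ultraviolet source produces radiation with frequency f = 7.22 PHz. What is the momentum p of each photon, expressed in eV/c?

29.9 eV/c

Convert to SI: f = 7.22 PHz = 7.22 × 10^15 Hz.
Apply p = hf/c: p = 1.596 × 10^-26 kg·m/s.
Converting to eV/c: p = 29.86 eV/c ≈ 29.9 eV/c.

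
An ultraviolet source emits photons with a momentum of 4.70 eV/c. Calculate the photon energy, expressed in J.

Take c = 2.99792458·10^8 m/s, 1 eV = 1.602176634·10^-19 J.
In SI units: p = 4.70 eV/c = 2.5118·10^-27 kg·m/s.
The photon relation is E = pc, giving E = 7.530·10^-19 J.
So E ≈ 7.53·10^-19 J.

7.53·10^-19 J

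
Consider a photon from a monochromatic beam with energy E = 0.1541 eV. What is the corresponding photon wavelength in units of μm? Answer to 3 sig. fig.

8.05 μm

Use h = 6.62607015·10^-34 J·s, c = 2.99792458·10^8 m/s, 1 eV = 1.602176634·10^-19 J.
Convert to SI: E = 0.1541 eV = 2.4690·10^-20 J.
The photon relation is λ = hc/E, giving λ = 8.046·10^-6 m.
Converting to μm: λ = 8.046 μm ≈ 8.05 μm.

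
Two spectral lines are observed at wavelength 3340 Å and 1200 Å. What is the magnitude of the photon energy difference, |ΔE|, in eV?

Using E = hc/λ: E₁ = 5.947 × 10^-19 J, E₂ = 1.655 × 10^-18 J.
|ΔE| = |5.947 × 10^-19 − 1.655 × 10^-18| = 1.06 × 10^-18 J = 6.62 eV.

6.62 eV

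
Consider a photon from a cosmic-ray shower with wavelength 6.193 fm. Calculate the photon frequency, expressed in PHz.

4.84 × 10^7 PHz

Convert to SI: λ = 6.193 fm = 6.193 × 10^-15 m.
Apply f = c/λ: f = 4.841 × 10^22 Hz.
Converting to PHz: f = 4.841 × 10^7 PHz ≈ 4.84 × 10^7 PHz.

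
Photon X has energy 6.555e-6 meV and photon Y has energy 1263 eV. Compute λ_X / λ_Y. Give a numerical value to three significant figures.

λ_X = 189.1 m (from energy = 6.555e-6 meV, via λ = hc/E).
λ_Y = 9.817e-10 m (from energy = 1263 eV, via λ = hc/E).
Ratio = 189.1 / 9.817e-10 = 1.93e11.

1.93e11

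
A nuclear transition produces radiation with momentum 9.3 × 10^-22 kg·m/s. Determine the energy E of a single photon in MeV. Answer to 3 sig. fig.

Since E = pc for a photon, E = 2.788 × 10^-13 J.
Converting to MeV: E = 1.740 MeV ≈ 1.74 MeV.

1.74 MeV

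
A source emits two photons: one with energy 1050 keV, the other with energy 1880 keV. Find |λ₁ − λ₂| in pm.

0.521 pm

Using λ = hc/E: λ₁ = 1.181e-12 m, λ₂ = 6.595e-13 m.
|Δλ| = |1.181e-12 − 6.595e-13| = 5.21e-13 m = 0.521 pm.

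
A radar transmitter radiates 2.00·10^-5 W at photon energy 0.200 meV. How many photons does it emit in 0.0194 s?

1.21·10^16 photons

Total energy: E_total = P·t = 2.00·10^-5 × 0.0194 = 3.880·10^-7 J.
Per-photon energy: E = 3.204·10^-23 J.
N = E_total / E_photon = 1.21·10^16.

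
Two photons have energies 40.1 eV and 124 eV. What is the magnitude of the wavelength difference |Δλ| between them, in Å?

Using λ = hc/E: λ₁ = 3.092e-8 m, λ₂ = 9.999e-9 m.
|Δλ| = |3.092e-8 − 9.999e-9| = 2.09e-8 m = 209 Å.

209 Å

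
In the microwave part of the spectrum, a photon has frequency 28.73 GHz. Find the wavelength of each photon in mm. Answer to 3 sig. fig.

10.4 mm

Take c = 2.99792458e8 m/s.
First convert: f = 28.73 GHz = 2.873e10 Hz.
The photon relation is λ = c/f, giving λ = 0.01043 m.
Converting to mm: λ = 10.43 mm ≈ 10.4 mm.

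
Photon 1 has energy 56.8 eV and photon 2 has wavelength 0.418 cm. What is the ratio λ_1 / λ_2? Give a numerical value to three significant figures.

5.22e-6

λ_1 = 2.183e-8 m (from energy = 56.8 eV, via λ = hc/E).
λ_2 = 0.004180 m (from wavelength = 0.418 cm, via λ given directly).
Ratio = 2.183e-8 / 0.004180 = 5.22e-6.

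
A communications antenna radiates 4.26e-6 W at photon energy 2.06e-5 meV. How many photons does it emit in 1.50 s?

1.94e21 photons

Total energy: E_total = P·t = 4.26e-6 × 1.50 = 6.390e-6 J.
Per-photon energy: E = 3.300e-27 J.
N = E_total / E_photon = 1.94e21.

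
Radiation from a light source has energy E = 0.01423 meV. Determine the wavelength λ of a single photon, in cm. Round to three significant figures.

8.71 cm

(h = 6.62607015 × 10^-34 J·s, c = 2.99792458 × 10^8 m/s, 1 eV = 1.602176634 × 10^-19 J.)
In SI units: E = 0.01423 meV = 2.2799 × 10^-24 J.
Apply λ = hc/E: λ = 0.08713 m.
Converting to cm: λ = 8.713 cm ≈ 8.71 cm.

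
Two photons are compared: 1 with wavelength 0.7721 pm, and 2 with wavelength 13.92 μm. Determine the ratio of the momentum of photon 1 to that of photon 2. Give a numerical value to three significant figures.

1.80e7

p_1 = 8.582e-22 kg·m/s (from wavelength = 0.7721 pm, via p = h/λ).
p_2 = 4.760e-29 kg·m/s (from wavelength = 13.92 μm, via p = h/λ).
Ratio = 8.582e-22 / 4.760e-29 = 1.80e7.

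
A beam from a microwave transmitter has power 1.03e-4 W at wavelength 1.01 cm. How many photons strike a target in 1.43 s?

Total energy: E_total = P·t = 1.03e-4 × 1.43 = 1.473e-4 J.
Per-photon energy: E = 1.967e-23 J.
N = E_total / E_photon = 7.49e18.

7.49e18 photons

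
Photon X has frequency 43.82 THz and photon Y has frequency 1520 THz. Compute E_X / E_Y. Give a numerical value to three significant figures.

0.0288

E_X = 2.904 × 10^-20 J (from frequency = 43.82 THz, via E = hf).
E_Y = 1.007 × 10^-18 J (from frequency = 1520 THz, via E = hf).
Ratio = 2.904 × 10^-20 / 1.007 × 10^-18 = 0.0288.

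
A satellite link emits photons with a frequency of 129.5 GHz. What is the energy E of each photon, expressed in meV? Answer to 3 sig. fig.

In SI units: f = 129.5 GHz = 1.295 × 10^11 Hz.
Apply E = hf: E = 8.581 × 10^-23 J.
Converting to meV: E = 0.5356 meV ≈ 0.536 meV.

0.536 meV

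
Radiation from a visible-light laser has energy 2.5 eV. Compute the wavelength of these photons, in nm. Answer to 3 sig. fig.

Take h = 6.62607015 × 10^-34 J·s, c = 2.99792458 × 10^8 m/s, 1 eV = 1.602176634 × 10^-19 J.
In SI units: E = 2.5 eV = 4.0054 × 10^-19 J.
Since λ = hc/E for a photon, λ = 4.959 × 10^-7 m.
Converting to nm: λ = 495.9 nm ≈ 496 nm.

496 nm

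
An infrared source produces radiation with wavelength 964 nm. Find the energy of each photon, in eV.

1.29 eV

Take h = 6.62607015e-34 J·s, c = 2.99792458e8 m/s, 1 eV = 1.602176634e-19 J.
In SI units: λ = 964 nm = 9.64e-7 m.
Apply E = hc/λ: E = 2.061e-19 J.
Converting to eV: E = 1.286 eV ≈ 1.29 eV.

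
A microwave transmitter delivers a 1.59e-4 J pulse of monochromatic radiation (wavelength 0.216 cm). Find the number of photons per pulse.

Per-photon energy: E = 9.197e-23 J (from wavelength = 0.216 cm).
N = E_total / E_photon = 1.59e-4 J / 9.197e-23 J = 1.73e18.

1.73e18 photons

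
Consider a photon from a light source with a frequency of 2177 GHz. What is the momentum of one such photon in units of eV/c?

9.00e-3 eV/c

Use h = 6.62607015e-34 J·s, c = 2.99792458e8 m/s, 1 eV = 1.602176634e-19 J.
First convert: f = 2177 GHz = 2.177e12 Hz.
The photon relation is p = hf/c, giving p = 4.812e-30 kg·m/s.
Converting to eV/c: p = 0.009003 eV/c ≈ 9.00e-3 eV/c.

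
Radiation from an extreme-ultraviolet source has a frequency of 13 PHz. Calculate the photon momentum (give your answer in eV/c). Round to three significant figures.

53.8 eV/c

Take h = 6.62607015e-34 J·s, c = 2.99792458e8 m/s, 1 eV = 1.602176634e-19 J.
Convert to SI: f = 13 PHz = 1.3e16 Hz.
The photon relation is p = hf/c, giving p = 2.873e-26 kg·m/s.
Converting to eV/c: p = 53.76 eV/c ≈ 53.8 eV/c.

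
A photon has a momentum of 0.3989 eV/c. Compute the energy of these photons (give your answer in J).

6.39 × 10^-20 J

In SI units: p = 0.3989 eV/c = 2.1318 × 10^-28 kg·m/s.
Since E = pc for a photon, E = 6.391 × 10^-20 J.
So E ≈ 6.39 × 10^-20 J.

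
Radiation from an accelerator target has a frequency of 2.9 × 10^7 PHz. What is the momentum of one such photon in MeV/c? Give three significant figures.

120 MeV/c

Take h = 6.62607015 × 10^-34 J·s, c = 2.99792458 × 10^8 m/s, 1 eV = 1.602176634 × 10^-19 J.
First convert: f = 2.9 × 10^7 PHz = 2.9 × 10^22 Hz.
For a photon p = hf/c, so p = 6.410 × 10^-20 kg·m/s.
Converting to MeV/c: p = 119.9 MeV/c ≈ 120 MeV/c.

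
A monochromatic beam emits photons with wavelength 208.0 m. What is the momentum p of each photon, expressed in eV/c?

(h = 6.62607015·10^-34 J·s, c = 2.99792458·10^8 m/s, 1 eV = 1.602176634·10^-19 J.)
Since p = h/λ for a photon, p = 3.186·10^-36 kg·m/s.
Converting to eV/c: p = 5.961·10^-9 eV/c ≈ 5.96·10^-9 eV/c.

5.96·10^-9 eV/c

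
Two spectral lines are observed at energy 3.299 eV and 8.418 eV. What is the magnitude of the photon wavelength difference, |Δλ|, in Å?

Using λ = hc/E: λ₁ = 3.7582e-7 m, λ₂ = 1.4728e-7 m.
|Δλ| = |3.7582e-7 − 1.4728e-7| = 2.29e-7 m = 2290 Å.

2290 Å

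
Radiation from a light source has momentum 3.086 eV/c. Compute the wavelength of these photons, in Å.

4020 Å

(h = 6.62607015 × 10^-34 J·s, c = 2.99792458 × 10^8 m/s, 1 eV = 1.602176634 × 10^-19 J.)
Convert to SI: p = 3.086 eV/c = 1.6492 × 10^-27 kg·m/s.
For a photon λ = h/p, so λ = 4.018 × 10^-7 m.
Converting to Å: λ = 4018 Å ≈ 4020 Å.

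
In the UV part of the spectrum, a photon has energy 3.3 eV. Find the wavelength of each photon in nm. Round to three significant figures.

376 nm

(h = 6.62607015e-34 J·s, c = 2.99792458e8 m/s, 1 eV = 1.602176634e-19 J.)
In SI units: E = 3.3 eV = 5.2872e-19 J.
Apply λ = hc/E: λ = 3.757e-7 m.
Converting to nm: λ = 375.7 nm ≈ 376 nm.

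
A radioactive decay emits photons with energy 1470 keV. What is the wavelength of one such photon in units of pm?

In SI units: E = 1470 keV = 2.3552 × 10^-13 J.
For a photon λ = hc/E, so λ = 8.434 × 10^-13 m.
Converting to pm: λ = 0.8434 pm ≈ 0.843 pm.

0.843 pm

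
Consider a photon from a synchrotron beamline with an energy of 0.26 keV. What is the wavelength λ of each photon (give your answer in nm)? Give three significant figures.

4.77 nm

Convert to SI: E = 0.26 keV = 4.1657·10^-17 J.
For a photon λ = hc/E, so λ = 4.769·10^-9 m.
Converting to nm: λ = 4.769 nm ≈ 4.77 nm.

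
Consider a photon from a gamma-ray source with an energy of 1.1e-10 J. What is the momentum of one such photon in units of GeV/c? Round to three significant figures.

0.687 GeV/c

The photon relation is p = E/c, giving p = 3.669e-19 kg·m/s.
Converting to GeV/c: p = 0.6866 GeV/c ≈ 0.687 GeV/c.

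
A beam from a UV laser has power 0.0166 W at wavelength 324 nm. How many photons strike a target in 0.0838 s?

2.27·10^15 photons

Total energy: E_total = P·t = 0.0166 × 0.0838 = 0.001391 J.
Per-photon energy: E = 6.131·10^-19 J.
N = E_total / E_photon = 2.27·10^15.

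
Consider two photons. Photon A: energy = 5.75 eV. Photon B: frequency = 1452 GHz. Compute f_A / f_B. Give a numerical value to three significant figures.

958

f_A = 1.390·10^15 Hz (from energy = 5.75 eV, via f = E/h).
f_B = 1.452·10^12 Hz (from frequency = 1452 GHz, via f given directly).
Ratio = 1.390·10^15 / 1.452·10^12 = 958.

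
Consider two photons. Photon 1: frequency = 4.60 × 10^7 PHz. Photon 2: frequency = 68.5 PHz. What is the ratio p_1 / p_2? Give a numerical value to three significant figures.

6.72 × 10^5

p_1 = 1.017 × 10^-19 kg·m/s (from frequency = 4.60 × 10^7 PHz, via p = hf/c).
p_2 = 1.514 × 10^-25 kg·m/s (from frequency = 68.5 PHz, via p = hf/c).
Ratio = 1.017 × 10^-19 / 1.514 × 10^-25 = 6.72 × 10^5.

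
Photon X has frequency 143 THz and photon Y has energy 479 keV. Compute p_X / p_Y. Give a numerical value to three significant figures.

1.23 × 10^-6

p_X = 3.161 × 10^-28 kg·m/s (from frequency = 143 THz, via p = hf/c).
p_Y = 2.560 × 10^-22 kg·m/s (from energy = 479 keV, via p = E/c).
Ratio = 3.161 × 10^-28 / 2.560 × 10^-22 = 1.23 × 10^-6.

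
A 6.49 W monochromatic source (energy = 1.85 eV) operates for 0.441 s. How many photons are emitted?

9.66·10^18 photons

Total energy: E_total = P·t = 6.49 × 0.441 = 2.862 J.
Per-photon energy: E = 2.964·10^-19 J.
N = E_total / E_photon = 9.66·10^18.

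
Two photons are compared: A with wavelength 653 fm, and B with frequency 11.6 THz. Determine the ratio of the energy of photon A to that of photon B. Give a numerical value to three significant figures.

3.96e7

E_A = 3.042e-13 J (from wavelength = 653 fm, via E = hc/λ).
E_B = 7.686e-21 J (from frequency = 11.6 THz, via E = hf).
Ratio = 3.042e-13 / 7.686e-21 = 3.96e7.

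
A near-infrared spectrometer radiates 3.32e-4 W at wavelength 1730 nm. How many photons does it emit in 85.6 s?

Total energy: E_total = P·t = 3.32e-4 × 85.6 = 0.02842 J.
Per-photon energy: E = 1.148e-19 J.
N = E_total / E_photon = 2.48e17.

2.48e17 photons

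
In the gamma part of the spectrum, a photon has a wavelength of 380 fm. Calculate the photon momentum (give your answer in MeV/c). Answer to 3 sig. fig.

In SI units: λ = 380 fm = 3.80 × 10^-13 m.
For a photon p = h/λ, so p = 1.744 × 10^-21 kg·m/s.
Converting to MeV/c: p = 3.263 MeV/c ≈ 3.26 MeV/c.

3.26 MeV/c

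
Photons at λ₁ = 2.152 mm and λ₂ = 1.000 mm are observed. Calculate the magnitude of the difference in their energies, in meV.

0.664 meV

Using E = hc/λ: E₁ = 9.2307e-23 J, E₂ = 1.9864e-22 J.
|ΔE| = |9.2307e-23 − 1.9864e-22| = 1.06e-22 J = 0.664 meV.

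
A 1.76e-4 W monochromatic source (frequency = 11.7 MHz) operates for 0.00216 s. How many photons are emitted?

Total energy: E_total = P·t = 1.76e-4 × 0.00216 = 3.802e-7 J.
Per-photon energy: E = 7.753e-27 J.
N = E_total / E_photon = 4.90e19.

4.90e19 photons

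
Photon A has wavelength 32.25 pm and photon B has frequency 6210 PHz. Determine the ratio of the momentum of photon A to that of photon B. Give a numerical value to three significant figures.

p_A = 2.055e-23 kg·m/s (from wavelength = 32.25 pm, via p = h/λ).
p_B = 1.373e-23 kg·m/s (from frequency = 6210 PHz, via p = hf/c).
Ratio = 2.055e-23 / 1.373e-23 = 1.50.

1.50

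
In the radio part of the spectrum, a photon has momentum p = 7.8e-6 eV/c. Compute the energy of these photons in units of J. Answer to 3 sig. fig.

(c = 2.99792458e8 m/s, 1 eV = 1.602176634e-19 J.)
Convert to SI: p = 7.8e-6 eV/c = 4.1685e-33 kg·m/s.
Apply E = pc: E = 1.250e-24 J.
So E ≈ 1.25e-24 J.

1.25e-24 J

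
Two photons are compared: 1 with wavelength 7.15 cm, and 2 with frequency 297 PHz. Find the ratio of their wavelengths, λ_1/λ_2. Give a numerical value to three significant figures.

λ_1 = 0.07150 m (from wavelength = 7.15 cm, via λ given directly).
λ_2 = 1.009·10^-9 m (from frequency = 297 PHz, via λ = c/f).
Ratio = 0.07150 / 1.009·10^-9 = 7.08·10^7.

7.08·10^7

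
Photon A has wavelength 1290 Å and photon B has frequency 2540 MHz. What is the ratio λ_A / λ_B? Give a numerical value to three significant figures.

1.09·10^-6

λ_A = 1.290·10^-7 m (from wavelength = 1290 Å, via λ given directly).
λ_B = 0.1180 m (from frequency = 2540 MHz, via λ = c/f).
Ratio = 1.290·10^-7 / 0.1180 = 1.09·10^-6.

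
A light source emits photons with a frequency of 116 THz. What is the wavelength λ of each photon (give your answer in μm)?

Take c = 2.99792458e8 m/s.
Convert to SI: f = 116 THz = 1.16e14 Hz.
Since λ = c/f for a photon, λ = 2.584e-6 m.
Converting to μm: λ = 2.584 μm ≈ 2.58 μm.

2.58 μm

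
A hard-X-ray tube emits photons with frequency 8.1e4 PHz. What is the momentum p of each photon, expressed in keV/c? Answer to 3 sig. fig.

(h = 6.62607015e-34 J·s, c = 2.99792458e8 m/s, 1 eV = 1.602176634e-19 J.)
First convert: f = 8.1e4 PHz = 8.1e19 Hz.
Apply p = hf/c: p = 1.790e-22 kg·m/s.
Converting to keV/c: p = 335.0 keV/c ≈ 335 keV/c.

335 keV/c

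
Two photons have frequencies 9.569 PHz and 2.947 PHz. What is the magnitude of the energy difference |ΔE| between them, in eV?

Using E = hf: E₁ = 6.3405e-18 J, E₂ = 1.9527e-18 J.
|ΔE| = |6.3405e-18 − 1.9527e-18| = 4.39e-18 J = 27.4 eV.

27.4 eV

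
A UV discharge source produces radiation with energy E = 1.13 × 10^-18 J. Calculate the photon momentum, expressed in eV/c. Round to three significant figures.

Since p = E/c for a photon, p = 3.769 × 10^-27 kg·m/s.
Converting to eV/c: p = 7.053 eV/c ≈ 7.05 eV/c.

7.05 eV/c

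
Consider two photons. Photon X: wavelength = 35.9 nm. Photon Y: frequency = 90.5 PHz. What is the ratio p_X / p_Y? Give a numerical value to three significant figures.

p_X = 1.846e-26 kg·m/s (from wavelength = 35.9 nm, via p = h/λ).
p_Y = 2.000e-25 kg·m/s (from frequency = 90.5 PHz, via p = hf/c).
Ratio = 1.846e-26 / 2.000e-25 = 0.0923.

0.0923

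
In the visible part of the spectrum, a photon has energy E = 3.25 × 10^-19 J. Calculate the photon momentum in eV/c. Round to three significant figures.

2.03 eV/c

(c = 2.99792458 × 10^8 m/s, 1 eV = 1.602176634 × 10^-19 J.)
Apply p = E/c: p = 1.084 × 10^-27 kg·m/s.
Converting to eV/c: p = 2.028 eV/c ≈ 2.03 eV/c.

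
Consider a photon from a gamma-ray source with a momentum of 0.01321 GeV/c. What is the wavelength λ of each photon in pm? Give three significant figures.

0.0939 pm

Use h = 6.62607015e-34 J·s, c = 2.99792458e8 m/s, 1 eV = 1.602176634e-19 J.
Convert to SI: p = 0.01321 GeV/c = 7.0598e-21 kg·m/s.
Since λ = h/p for a photon, λ = 9.386e-14 m.
Converting to pm: λ = 0.09386 pm ≈ 0.0939 pm.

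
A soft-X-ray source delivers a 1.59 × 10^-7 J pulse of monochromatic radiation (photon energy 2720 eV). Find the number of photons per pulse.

Per-photon energy: E = 4.358 × 10^-16 J (from energy = 2720 eV).
N = E_total / E_photon = 1.59 × 10^-7 J / 4.358 × 10^-16 J = 3.65 × 10^8.

3.65 × 10^8 photons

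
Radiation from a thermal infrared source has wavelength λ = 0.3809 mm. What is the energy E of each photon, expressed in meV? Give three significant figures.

(h = 6.62607015e-34 J·s, c = 2.99792458e8 m/s, 1 eV = 1.602176634e-19 J.)
First convert: λ = 0.3809 mm = 3.809e-4 m.
For a photon E = hc/λ, so E = 5.215e-22 J.
Converting to meV: E = 3.255 meV ≈ 3.26 meV.

3.26 meV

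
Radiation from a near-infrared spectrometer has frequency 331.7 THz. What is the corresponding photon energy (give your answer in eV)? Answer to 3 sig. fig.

1.37 eV

Convert to SI: f = 331.7 THz = 3.317·10^14 Hz.
For a photon E = hf, so E = 2.198·10^-19 J.
Converting to eV: E = 1.372 eV ≈ 1.37 eV.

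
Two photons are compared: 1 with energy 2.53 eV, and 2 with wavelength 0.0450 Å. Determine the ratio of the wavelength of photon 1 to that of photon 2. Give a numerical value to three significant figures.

λ_1 = 4.901·10^-7 m (from energy = 2.53 eV, via λ = hc/E).
λ_2 = 4.500·10^-12 m (from wavelength = 0.0450 Å, via λ given directly).
Ratio = 4.901·10^-7 / 4.500·10^-12 = 1.09·10^5.

1.09·10^5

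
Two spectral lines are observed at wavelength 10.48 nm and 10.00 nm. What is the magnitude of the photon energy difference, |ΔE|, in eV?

Using E = hc/λ: E₁ = 1.8955 × 10^-17 J, E₂ = 1.9864 × 10^-17 J.
|ΔE| = |1.8955 × 10^-17 − 1.9864 × 10^-17| = 9.10 × 10^-19 J = 5.68 eV.

5.68 eV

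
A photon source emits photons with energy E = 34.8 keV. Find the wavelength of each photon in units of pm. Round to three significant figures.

Take h = 6.62607015e-34 J·s, c = 2.99792458e8 m/s, 1 eV = 1.602176634e-19 J.
Convert to SI: E = 34.8 keV = 5.5756e-15 J.
For a photon λ = hc/E, so λ = 3.563e-11 m.
Converting to pm: λ = 35.63 pm ≈ 35.6 pm.

35.6 pm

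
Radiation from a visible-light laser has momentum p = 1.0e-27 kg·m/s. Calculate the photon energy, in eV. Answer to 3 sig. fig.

Take c = 2.99792458e8 m/s, 1 eV = 1.602176634e-19 J.
Since E = pc for a photon, E = 2.998e-19 J.
Converting to eV: E = 1.871 eV ≈ 1.87 eV.

1.87 eV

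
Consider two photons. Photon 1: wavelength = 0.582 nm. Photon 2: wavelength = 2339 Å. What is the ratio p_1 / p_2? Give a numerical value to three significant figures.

p_1 = 1.139e-24 kg·m/s (from wavelength = 0.582 nm, via p = h/λ).
p_2 = 2.833e-27 kg·m/s (from wavelength = 2339 Å, via p = h/λ).
Ratio = 1.139e-24 / 2.833e-27 = 402.

402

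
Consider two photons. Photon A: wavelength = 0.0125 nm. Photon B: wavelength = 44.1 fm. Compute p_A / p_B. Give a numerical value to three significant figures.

p_A = 5.301 × 10^-23 kg·m/s (from wavelength = 0.0125 nm, via p = h/λ).
p_B = 1.503 × 10^-20 kg·m/s (from wavelength = 44.1 fm, via p = h/λ).
Ratio = 5.301 × 10^-23 / 1.503 × 10^-20 = 3.53 × 10^-3.

3.53 × 10^-3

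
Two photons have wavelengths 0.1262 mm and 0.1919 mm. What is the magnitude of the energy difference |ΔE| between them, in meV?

3.36 meV

Using E = hc/λ: E₁ = 1.5740 × 10^-21 J, E₂ = 1.0351 × 10^-21 J.
|ΔE| = |1.5740 × 10^-21 − 1.0351 × 10^-21| = 5.39 × 10^-22 J = 3.36 meV.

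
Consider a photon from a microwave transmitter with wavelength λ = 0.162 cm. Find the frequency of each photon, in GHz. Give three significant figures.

First convert: λ = 0.162 cm = 0.00162 m.
Since f = c/λ for a photon, f = 1.851 × 10^11 Hz.
Converting to GHz: f = 185.1 GHz ≈ 185 GHz.

185 GHz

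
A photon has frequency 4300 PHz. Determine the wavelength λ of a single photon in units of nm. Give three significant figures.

(c = 2.99792458 × 10^8 m/s.)
In SI units: f = 4300 PHz = 4.30 × 10^18 Hz.
For a photon λ = c/f, so λ = 6.972 × 10^-11 m.
Converting to nm: λ = 0.06972 nm ≈ 0.0697 nm.

0.0697 nm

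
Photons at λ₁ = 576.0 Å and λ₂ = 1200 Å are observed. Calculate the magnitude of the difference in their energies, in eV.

Using E = hc/λ: E₁ = 3.4487 × 10^-18 J, E₂ = 1.6554 × 10^-18 J.
|ΔE| = |3.4487 × 10^-18 − 1.6554 × 10^-18| = 1.79 × 10^-18 J = 11.2 eV.

11.2 eV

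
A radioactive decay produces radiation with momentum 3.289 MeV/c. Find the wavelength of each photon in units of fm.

Use h = 6.62607015e-34 J·s, c = 2.99792458e8 m/s, 1 eV = 1.602176634e-19 J.
First convert: p = 3.289 MeV/c = 1.7577e-21 kg·m/s.
The photon relation is λ = h/p, giving λ = 3.770e-13 m.
Converting to fm: λ = 377.0 fm ≈ 377 fm.

377 fm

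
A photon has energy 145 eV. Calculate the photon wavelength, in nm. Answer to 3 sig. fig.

8.55 nm

Take h = 6.62607015e-34 J·s, c = 2.99792458e8 m/s, 1 eV = 1.602176634e-19 J.
First convert: E = 145 eV = 2.3232e-17 J.
For a photon λ = hc/E, so λ = 8.551e-9 m.
Converting to nm: λ = 8.551 nm ≈ 8.55 nm.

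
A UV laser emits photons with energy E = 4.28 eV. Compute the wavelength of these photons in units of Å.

Use h = 6.62607015 × 10^-34 J·s, c = 2.99792458 × 10^8 m/s, 1 eV = 1.602176634 × 10^-19 J.
First convert: E = 4.28 eV = 6.8573 × 10^-19 J.
Apply λ = hc/E: λ = 2.897 × 10^-7 m.
Converting to Å: λ = 2897 Å ≈ 2900 Å.

2900 Å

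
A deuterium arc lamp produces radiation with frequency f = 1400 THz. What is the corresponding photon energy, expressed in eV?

5.79 eV

(h = 6.62607015 × 10^-34 J·s, 1 eV = 1.602176634 × 10^-19 J.)
In SI units: f = 1400 THz = 1.40 × 10^15 Hz.
Apply E = hf: E = 9.276 × 10^-19 J.
Converting to eV: E = 5.790 eV ≈ 5.79 eV.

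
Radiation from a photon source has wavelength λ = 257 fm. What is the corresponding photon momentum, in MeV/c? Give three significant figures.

4.82 MeV/c

Use h = 6.62607015·10^-34 J·s, c = 2.99792458·10^8 m/s, 1 eV = 1.602176634·10^-19 J.
Convert to SI: λ = 257 fm = 2.57·10^-13 m.
For a photon p = h/λ, so p = 2.578·10^-21 kg·m/s.
Converting to MeV/c: p = 4.824 MeV/c ≈ 4.82 MeV/c.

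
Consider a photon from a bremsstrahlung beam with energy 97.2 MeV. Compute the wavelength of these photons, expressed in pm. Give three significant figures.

0.0128 pm

Use h = 6.62607015·10^-34 J·s, c = 2.99792458·10^8 m/s, 1 eV = 1.602176634·10^-19 J.
First convert: E = 97.2 MeV = 1.5573·10^-11 J.
Apply λ = hc/E: λ = 1.276·10^-14 m.
Converting to pm: λ = 0.01276 pm ≈ 0.0128 pm.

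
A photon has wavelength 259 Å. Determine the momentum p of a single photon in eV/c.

First convert: λ = 259 Å = 2.59 × 10^-8 m.
Apply p = h/λ: p = 2.558 × 10^-26 kg·m/s.
Converting to eV/c: p = 47.87 eV/c ≈ 47.9 eV/c.

47.9 eV/c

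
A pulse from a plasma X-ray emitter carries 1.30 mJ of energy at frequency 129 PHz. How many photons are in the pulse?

1.52e13 photons

Per-photon energy: E = 8.548e-17 J (from frequency = 129 PHz).
N = E_total / E_photon = 0.00130 J / 8.548e-17 J = 1.52e13.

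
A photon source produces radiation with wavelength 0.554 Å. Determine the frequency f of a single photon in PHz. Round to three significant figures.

Take c = 2.99792458e8 m/s.
In SI units: λ = 0.554 Å = 5.54e-11 m.
The photon relation is f = c/λ, giving f = 5.411e18 Hz.
Converting to PHz: f = 5411 PHz ≈ 5410 PHz.

5410 PHz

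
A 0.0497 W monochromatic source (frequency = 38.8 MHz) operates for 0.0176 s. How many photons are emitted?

Total energy: E_total = P·t = 0.0497 × 0.0176 = 8.747e-4 J.
Per-photon energy: E = 2.571e-26 J.
N = E_total / E_photon = 3.40e22.

3.40e22 photons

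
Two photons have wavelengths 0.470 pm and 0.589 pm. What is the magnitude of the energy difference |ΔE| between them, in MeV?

0.533 MeV

Using E = hc/λ: E₁ = 4.226 × 10^-13 J, E₂ = 3.373 × 10^-13 J.
|ΔE| = |4.226 × 10^-13 − 3.373 × 10^-13| = 8.54 × 10^-14 J = 0.533 MeV.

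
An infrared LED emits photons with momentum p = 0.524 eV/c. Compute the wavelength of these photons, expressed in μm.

First convert: p = 0.524 eV/c = 2.8004e-28 kg·m/s.
For a photon λ = h/p, so λ = 2.366e-6 m.
Converting to μm: λ = 2.366 μm ≈ 2.37 μm.

2.37 μm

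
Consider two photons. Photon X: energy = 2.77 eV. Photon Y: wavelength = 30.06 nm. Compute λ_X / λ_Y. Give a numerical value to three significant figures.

λ_X = 4.476·10^-7 m (from energy = 2.77 eV, via λ = hc/E).
λ_Y = 3.006·10^-8 m (from wavelength = 30.06 nm, via λ given directly).
Ratio = 4.476·10^-7 / 3.006·10^-8 = 14.9.

14.9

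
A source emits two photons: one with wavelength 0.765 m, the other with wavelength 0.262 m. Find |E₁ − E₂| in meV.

Using E = hc/λ: E₁ = 2.597e-25 J, E₂ = 7.582e-25 J.
|ΔE| = |2.597e-25 − 7.582e-25| = 4.99e-25 J = 3.11e-3 meV.

3.11e-3 meV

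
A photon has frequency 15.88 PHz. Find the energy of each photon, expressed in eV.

65.7 eV

Use h = 6.62607015·10^-34 J·s, 1 eV = 1.602176634·10^-19 J.
Convert to SI: f = 15.88 PHz = 1.588·10^16 Hz.
The photon relation is E = hf, giving E = 1.052·10^-17 J.
Converting to eV: E = 65.67 eV ≈ 65.7 eV.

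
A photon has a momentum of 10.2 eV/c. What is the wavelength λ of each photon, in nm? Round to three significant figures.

122 nm

(h = 6.62607015e-34 J·s, c = 2.99792458e8 m/s, 1 eV = 1.602176634e-19 J.)
First convert: p = 10.2 eV/c = 5.4512e-27 kg·m/s.
Since λ = h/p for a photon, λ = 1.216e-7 m.
Converting to nm: λ = 121.6 nm ≈ 122 nm.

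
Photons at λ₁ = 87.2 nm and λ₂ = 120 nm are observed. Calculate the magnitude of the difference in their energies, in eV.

3.89 eV

Using E = hc/λ: E₁ = 2.278e-18 J, E₂ = 1.655e-18 J.
|ΔE| = |2.278e-18 − 1.655e-18| = 6.23e-19 J = 3.89 eV.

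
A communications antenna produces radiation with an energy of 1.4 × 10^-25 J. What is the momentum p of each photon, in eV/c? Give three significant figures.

The photon relation is p = E/c, giving p = 4.670 × 10^-34 kg·m/s.
Converting to eV/c: p = 8.738 × 10^-7 eV/c ≈ 8.74 × 10^-7 eV/c.

8.74 × 10^-7 eV/c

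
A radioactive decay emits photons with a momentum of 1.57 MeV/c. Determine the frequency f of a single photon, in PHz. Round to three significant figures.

Use h = 6.62607015e-34 J·s, c = 2.99792458e8 m/s, 1 eV = 1.602176634e-19 J.
In SI units: p = 1.57 MeV/c = 8.3905e-22 kg·m/s.
For a photon f = pc/h, so f = 3.796e20 Hz.
Converting to PHz: f = 379600 PHz ≈ 3.80e5 PHz.

3.80e5 PHz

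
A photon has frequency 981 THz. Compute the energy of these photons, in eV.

Use h = 6.62607015e-34 J·s, 1 eV = 1.602176634e-19 J.
In SI units: f = 981 THz = 9.81e14 Hz.
For a photon E = hf, so E = 6.500e-19 J.
Converting to eV: E = 4.057 eV ≈ 4.06 eV.

4.06 eV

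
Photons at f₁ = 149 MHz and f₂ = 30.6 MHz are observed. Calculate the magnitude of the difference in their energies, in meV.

4.90e-4 meV

Using E = hf: E₁ = 9.873e-26 J, E₂ = 2.028e-26 J.
|ΔE| = |9.873e-26 − 2.028e-26| = 7.85e-26 J = 4.90e-4 meV.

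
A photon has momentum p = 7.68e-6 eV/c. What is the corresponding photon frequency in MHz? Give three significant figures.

First convert: p = 7.68e-6 eV/c = 4.1044e-33 kg·m/s.
For a photon f = pc/h, so f = 1.857e9 Hz.
Converting to MHz: f = 1857 MHz ≈ 1860 MHz.

1860 MHz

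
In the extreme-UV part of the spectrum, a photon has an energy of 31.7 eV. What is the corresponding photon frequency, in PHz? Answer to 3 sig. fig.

7.67 PHz

(h = 6.62607015e-34 J·s, 1 eV = 1.602176634e-19 J.)
Convert to SI: E = 31.7 eV = 5.0789e-18 J.
Apply f = E/h: f = 7.665e15 Hz.
Converting to PHz: f = 7.665 PHz ≈ 7.67 PHz.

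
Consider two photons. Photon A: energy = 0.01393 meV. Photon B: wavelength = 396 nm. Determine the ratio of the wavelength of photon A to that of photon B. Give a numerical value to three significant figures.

λ_A = 0.08901 m (from energy = 0.01393 meV, via λ = hc/E).
λ_B = 3.960·10^-7 m (from wavelength = 396 nm, via λ given directly).
Ratio = 0.08901 / 3.960·10^-7 = 2.25·10^5.

2.25·10^5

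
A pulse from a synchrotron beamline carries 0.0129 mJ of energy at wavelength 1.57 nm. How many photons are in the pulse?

1.02 × 10^11 photons

Per-photon energy: E = 1.265 × 10^-16 J (from wavelength = 1.57 nm).
N = E_total / E_photon = 1.29 × 10^-5 J / 1.265 × 10^-16 J = 1.02 × 10^11.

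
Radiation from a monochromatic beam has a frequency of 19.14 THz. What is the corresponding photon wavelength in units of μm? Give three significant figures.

First convert: f = 19.14 THz = 1.914e13 Hz.
The photon relation is λ = c/f, giving λ = 1.566e-5 m.
Converting to μm: λ = 15.66 μm ≈ 15.7 μm.

15.7 μm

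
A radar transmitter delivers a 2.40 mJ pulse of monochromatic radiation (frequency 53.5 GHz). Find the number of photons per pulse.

6.77 × 10^19 photons

Per-photon energy: E = 3.545 × 10^-23 J (from frequency = 53.5 GHz).
N = E_total / E_photon = 0.00240 J / 3.545 × 10^-23 J = 6.77 × 10^19.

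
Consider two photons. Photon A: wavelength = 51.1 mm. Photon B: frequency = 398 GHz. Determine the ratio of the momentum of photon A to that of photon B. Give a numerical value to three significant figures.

0.0147

p_A = 1.297e-32 kg·m/s (from wavelength = 51.1 mm, via p = h/λ).
p_B = 8.797e-31 kg·m/s (from frequency = 398 GHz, via p = hf/c).
Ratio = 1.297e-32 / 8.797e-31 = 0.0147.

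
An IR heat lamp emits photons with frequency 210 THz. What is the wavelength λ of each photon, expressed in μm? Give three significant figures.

(c = 2.99792458e8 m/s.)
First convert: f = 210 THz = 2.10e14 Hz.
Since λ = c/f for a photon, λ = 1.428e-6 m.
Converting to μm: λ = 1.428 μm ≈ 1.43 μm.

1.43 μm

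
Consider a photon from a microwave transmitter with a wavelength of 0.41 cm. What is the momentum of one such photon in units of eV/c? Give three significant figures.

3.02·10^-4 eV/c

In SI units: λ = 0.41 cm = 0.0041 m.
Since p = h/λ for a photon, p = 1.616·10^-31 kg·m/s.
Converting to eV/c: p = 3.024·10^-4 eV/c ≈ 3.02·10^-4 eV/c.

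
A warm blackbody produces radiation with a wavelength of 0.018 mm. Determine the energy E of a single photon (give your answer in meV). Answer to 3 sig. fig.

68.9 meV

Take h = 6.62607015e-34 J·s, c = 2.99792458e8 m/s, 1 eV = 1.602176634e-19 J.
First convert: λ = 0.018 mm = 1.8e-5 m.
The photon relation is E = hc/λ, giving E = 1.104e-20 J.
Converting to meV: E = 68.88 meV ≈ 68.9 meV.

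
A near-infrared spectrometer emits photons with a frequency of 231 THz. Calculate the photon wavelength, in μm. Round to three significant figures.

Use c = 2.99792458 × 10^8 m/s.
First convert: f = 231 THz = 2.31 × 10^14 Hz.
Since λ = c/f for a photon, λ = 1.298 × 10^-6 m.
Converting to μm: λ = 1.298 μm ≈ 1.30 μm.

1.30 μm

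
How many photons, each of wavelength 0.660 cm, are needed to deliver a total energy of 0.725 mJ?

2.41·10^19 photons

Per-photon energy: E = 3.010·10^-23 J (from wavelength = 0.660 cm).
N = E_total / E_photon = 7.25·10^-4 J / 3.010·10^-23 J = 2.41·10^19.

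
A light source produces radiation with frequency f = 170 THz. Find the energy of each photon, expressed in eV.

0.703 eV

(h = 6.62607015·10^-34 J·s, 1 eV = 1.602176634·10^-19 J.)
First convert: f = 170 THz = 1.70·10^14 Hz.
The photon relation is E = hf, giving E = 1.126·10^-19 J.
Converting to eV: E = 0.7031 eV ≈ 0.703 eV.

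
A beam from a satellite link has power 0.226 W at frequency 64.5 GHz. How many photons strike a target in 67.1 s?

Total energy: E_total = P·t = 0.226 × 67.1 = 15.16 J.
Per-photon energy: E = 4.274e-23 J.
N = E_total / E_photon = 3.55e23.

3.55e23 photons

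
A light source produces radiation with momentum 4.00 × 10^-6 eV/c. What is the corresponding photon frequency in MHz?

967 MHz

(h = 6.62607015 × 10^-34 J·s, c = 2.99792458 × 10^8 m/s, 1 eV = 1.602176634 × 10^-19 J.)
First convert: p = 4.00 × 10^-6 eV/c = 2.1377 × 10^-33 kg·m/s.
The photon relation is f = pc/h, giving f = 9.672 × 10^8 Hz.
Converting to MHz: f = 967.2 MHz ≈ 967 MHz.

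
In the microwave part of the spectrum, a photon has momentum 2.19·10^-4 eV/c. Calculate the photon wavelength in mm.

Take h = 6.62607015·10^-34 J·s, c = 2.99792458·10^8 m/s, 1 eV = 1.602176634·10^-19 J.
Convert to SI: p = 2.19·10^-4 eV/c = 1.1704·10^-31 kg·m/s.
The photon relation is λ = h/p, giving λ = 0.005661 m.
Converting to mm: λ = 5.661 mm ≈ 5.66 mm.

5.66 mm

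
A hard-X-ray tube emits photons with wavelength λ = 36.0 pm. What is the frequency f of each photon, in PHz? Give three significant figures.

Use c = 2.99792458·10^8 m/s.
Convert to SI: λ = 36.0 pm = 3.60·10^-11 m.
The photon relation is f = c/λ, giving f = 8.328·10^18 Hz.
Converting to PHz: f = 8328 PHz ≈ 8330 PHz.

8330 PHz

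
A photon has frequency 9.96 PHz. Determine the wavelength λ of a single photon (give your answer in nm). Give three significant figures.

(c = 2.99792458 × 10^8 m/s.)
First convert: f = 9.96 PHz = 9.96 × 10^15 Hz.
The photon relation is λ = c/f, giving λ = 3.010 × 10^-8 m.
Converting to nm: λ = 30.10 nm ≈ 30.1 nm.

30.1 nm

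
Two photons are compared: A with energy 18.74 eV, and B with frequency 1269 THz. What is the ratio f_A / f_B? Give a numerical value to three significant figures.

3.57

f_A = 4.531e15 Hz (from energy = 18.74 eV, via f = E/h).
f_B = 1.269e15 Hz (from frequency = 1269 THz, via f given directly).
Ratio = 4.531e15 / 1.269e15 = 3.57.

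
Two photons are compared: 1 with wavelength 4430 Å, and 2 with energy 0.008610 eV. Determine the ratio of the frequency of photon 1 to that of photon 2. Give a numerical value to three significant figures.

325

f_1 = 6.767e14 Hz (from wavelength = 4430 Å, via f = c/λ).
f_2 = 2.082e12 Hz (from energy = 0.008610 eV, via f = E/h).
Ratio = 6.767e14 / 2.082e12 = 325.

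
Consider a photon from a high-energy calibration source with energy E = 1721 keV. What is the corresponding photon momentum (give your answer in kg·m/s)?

Take c = 2.99792458e8 m/s, 1 eV = 1.602176634e-19 J.
In SI units: E = 1721 keV = 2.7573e-13 J.
The photon relation is p = E/c, giving p = 9.198e-22 kg·m/s.
So p ≈ 9.20e-22 kg·m/s.

9.20e-22 kg·m/s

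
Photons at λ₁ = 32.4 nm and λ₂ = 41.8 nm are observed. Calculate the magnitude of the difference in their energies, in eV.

8.61 eV

Using E = hc/λ: E₁ = 6.131e-18 J, E₂ = 4.752e-18 J.
|ΔE| = |6.131e-18 − 4.752e-18| = 1.38e-18 J = 8.61 eV.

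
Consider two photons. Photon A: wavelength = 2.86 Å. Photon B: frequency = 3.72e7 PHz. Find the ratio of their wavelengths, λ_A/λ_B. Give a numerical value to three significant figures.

λ_A = 2.860e-10 m (from wavelength = 2.86 Å, via λ given directly).
λ_B = 8.059e-15 m (from frequency = 3.72e7 PHz, via λ = c/f).
Ratio = 2.860e-10 / 8.059e-15 = 3.55e4.

3.55e4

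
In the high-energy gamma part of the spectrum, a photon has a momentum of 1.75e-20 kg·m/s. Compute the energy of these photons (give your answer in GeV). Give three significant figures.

Since E = pc for a photon, E = 5.246e-12 J.
Converting to GeV: E = 0.03275 GeV ≈ 0.0327 GeV.

0.0327 GeV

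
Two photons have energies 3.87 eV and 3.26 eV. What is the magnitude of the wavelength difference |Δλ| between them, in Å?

Using λ = hc/E: λ₁ = 3.204 × 10^-7 m, λ₂ = 3.803 × 10^-7 m.
|Δλ| = |3.204 × 10^-7 − 3.803 × 10^-7| = 5.99 × 10^-8 m = 599 Å.

599 Å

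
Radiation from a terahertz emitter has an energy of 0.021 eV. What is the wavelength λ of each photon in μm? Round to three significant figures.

First convert: E = 0.021 eV = 3.3646·10^-21 J.
The photon relation is λ = hc/E, giving λ = 5.904·10^-5 m.
Converting to μm: λ = 59.04 μm ≈ 59.0 μm.

59.0 μm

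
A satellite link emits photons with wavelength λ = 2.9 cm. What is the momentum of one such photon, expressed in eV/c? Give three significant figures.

4.28 × 10^-5 eV/c

(h = 6.62607015 × 10^-34 J·s, c = 2.99792458 × 10^8 m/s, 1 eV = 1.602176634 × 10^-19 J.)
In SI units: λ = 2.9 cm = 0.029 m.
Apply p = h/λ: p = 2.285 × 10^-32 kg·m/s.
Converting to eV/c: p = 4.275 × 10^-5 eV/c ≈ 4.28 × 10^-5 eV/c.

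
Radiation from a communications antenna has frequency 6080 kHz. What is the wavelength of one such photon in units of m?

First convert: f = 6080 kHz = 6.08e6 Hz.
For a photon λ = c/f, so λ = 49.31 m.
So λ ≈ 49.3 m.

49.3 m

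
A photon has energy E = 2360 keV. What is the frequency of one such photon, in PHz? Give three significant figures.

Use h = 6.62607015 × 10^-34 J·s, 1 eV = 1.602176634 × 10^-19 J.
Convert to SI: E = 2360 keV = 3.7811 × 10^-13 J.
For a photon f = E/h, so f = 5.706 × 10^20 Hz.
Converting to PHz: f = 570600 PHz ≈ 5.71 × 10^5 PHz.

5.71 × 10^5 PHz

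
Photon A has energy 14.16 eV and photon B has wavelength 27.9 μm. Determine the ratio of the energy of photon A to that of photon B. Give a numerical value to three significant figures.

319

E_A = 2.269 × 10^-18 J (from energy = 14.16 eV, via E given directly).
E_B = 7.120 × 10^-21 J (from wavelength = 27.9 μm, via E = hc/λ).
Ratio = 2.269 × 10^-18 / 7.120 × 10^-21 = 319.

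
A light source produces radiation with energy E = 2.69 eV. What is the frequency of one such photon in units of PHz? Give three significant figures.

First convert: E = 2.69 eV = 4.3099 × 10^-19 J.
Since f = E/h for a photon, f = 6.504 × 10^14 Hz.
Converting to PHz: f = 0.6504 PHz ≈ 0.650 PHz.

0.650 PHz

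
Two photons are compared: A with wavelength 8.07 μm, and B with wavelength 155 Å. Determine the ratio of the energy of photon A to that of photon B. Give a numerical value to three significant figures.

1.92 × 10^-3

E_A = 2.462 × 10^-20 J (from wavelength = 8.07 μm, via E = hc/λ).
E_B = 1.282 × 10^-17 J (from wavelength = 155 Å, via E = hc/λ).
Ratio = 2.462 × 10^-20 / 1.282 × 10^-17 = 1.92 × 10^-3.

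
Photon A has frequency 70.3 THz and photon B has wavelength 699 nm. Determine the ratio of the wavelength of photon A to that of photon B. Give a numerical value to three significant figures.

λ_A = 4.264 × 10^-6 m (from frequency = 70.3 THz, via λ = c/f).
λ_B = 6.990 × 10^-7 m (from wavelength = 699 nm, via λ given directly).
Ratio = 4.264 × 10^-6 / 6.990 × 10^-7 = 6.10.

6.10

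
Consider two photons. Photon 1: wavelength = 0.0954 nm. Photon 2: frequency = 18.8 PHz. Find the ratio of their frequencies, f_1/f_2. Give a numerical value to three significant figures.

f_1 = 3.142e18 Hz (from wavelength = 0.0954 nm, via f = c/λ).
f_2 = 1.880e16 Hz (from frequency = 18.8 PHz, via f given directly).
Ratio = 3.142e18 / 1.880e16 = 167.

167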